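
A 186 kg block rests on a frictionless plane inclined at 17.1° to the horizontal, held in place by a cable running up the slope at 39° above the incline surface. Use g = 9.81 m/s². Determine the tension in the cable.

Take axes along and perpendicular to the incline. Weight components: W sin 17.1° = 536.5 N down-slope, W cos 17.1° = 1744 N into the surface.
Along incline: T cos 39° = W sin 17.1° → T = 690.4 N.
Perpendicular: N = W cos 17.1° − T sin 39° = 1310 N.

T ≈ 690 N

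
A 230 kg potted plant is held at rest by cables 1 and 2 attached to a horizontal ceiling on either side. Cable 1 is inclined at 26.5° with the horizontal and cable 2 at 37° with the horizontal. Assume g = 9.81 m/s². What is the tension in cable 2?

T_2 ≈ 2260 N

Weight W = 230 × 9.81 = 2256 N acts straight down.
Horizontal: T_1 cos 26.5° = T_2 cos 37°  →  T_1 = 0.8924 T_2.
Vertical: T_1 sin 26.5° + T_2 sin 37° = 2256.
Substituting the horizontal relation into the vertical equation gives 1 T_2 = 2256, so T_2 = 2256 N.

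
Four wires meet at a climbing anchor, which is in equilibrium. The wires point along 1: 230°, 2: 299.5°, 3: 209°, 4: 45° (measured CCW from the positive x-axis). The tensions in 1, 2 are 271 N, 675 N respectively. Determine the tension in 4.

T_4 ≈ 2800 N

Resolve: ΣF_x = 271 cos 230° + 675 cos 299.5° + T_3 cos 209° + T_4 cos 45° = 0.
        ΣF_y = 271 sin 230° + 675 sin 299.5° + T_3 sin 209° + T_4 sin 45° = 0.
The known terms sum to (158.2, -795.1) N, so -0.8746 T_3 + 0.7071 T_4 = -158.2 and -0.4848 T_3 + 0.7071 T_4 = 795.1.
Solving simultaneously: T_3 = 2445 N, T_4 = 2801 N.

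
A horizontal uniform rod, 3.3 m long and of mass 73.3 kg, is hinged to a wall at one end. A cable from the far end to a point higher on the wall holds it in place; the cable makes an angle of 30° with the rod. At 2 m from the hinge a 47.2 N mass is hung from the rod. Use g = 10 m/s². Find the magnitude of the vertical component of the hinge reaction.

Take torques about the hinge: T sin 30° · 3.3 = 73.3×10×1.65 + 47.2×2 = 1303.9 N·m.
So T = 1303.9 / (0.5000 × 3.3) = 790.21 N.
ΣF_y = 0: H_y = (73.3×10 + 47.2) − T sin 30° = 780.2 − 395.11 = 385.09 N.

|H_y| ≈ 385 N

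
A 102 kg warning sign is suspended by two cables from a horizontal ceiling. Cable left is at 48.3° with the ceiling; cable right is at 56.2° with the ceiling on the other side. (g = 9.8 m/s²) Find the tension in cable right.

Weight W = 102 × 9.8 = 999.6 N acts straight down.
Horizontal: T_left cos 48.3° = T_right cos 56.2°  →  T_left = 0.8362 T_right.
Vertical: T_left sin 48.3° + T_right sin 56.2° = 999.6.
Substituting the horizontal relation into the vertical equation gives 1.455 T_right = 999.6, so T_right = 686.8 N.

T_right ≈ 687 N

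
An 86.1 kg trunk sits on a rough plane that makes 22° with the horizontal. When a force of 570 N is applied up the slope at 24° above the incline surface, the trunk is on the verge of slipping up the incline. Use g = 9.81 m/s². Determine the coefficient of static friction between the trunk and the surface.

On the verge of sliding up the incline, friction is at its maximum μN and acts down the slope.
Perpendicular to incline: N = W cos 22° − P sin 24° = 783.1 − 231.8 = 551.3 N.
Along incline: P cos 24° − μN = W sin 22° → μ = −(W sin 22° − P cos 24°) / N = 0.3706.

μ ≈ 0.371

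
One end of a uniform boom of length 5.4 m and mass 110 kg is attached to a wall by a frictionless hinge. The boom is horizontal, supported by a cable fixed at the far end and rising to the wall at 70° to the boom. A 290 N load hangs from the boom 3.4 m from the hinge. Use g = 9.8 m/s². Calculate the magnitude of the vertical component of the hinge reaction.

|H_y| ≈ 646 N

Take torques about the hinge: T sin 70° · 5.4 = 110×9.8×2.7 + 290×3.4 = 3896.6 N·m.
So T = 3896.6 / (0.9397 × 5.4) = 767.9 N.
ΣF_y = 0: H_y = (110×9.8 + 290) − T sin 70° = 1368 − 721.59 = 646.41 N.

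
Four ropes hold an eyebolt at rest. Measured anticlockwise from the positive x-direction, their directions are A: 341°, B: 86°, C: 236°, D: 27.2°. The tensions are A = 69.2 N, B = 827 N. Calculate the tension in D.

T_D ≈ 720 N

Resolve: ΣF_x = 69.2 cos 341° + 827 cos 86° + T_C cos 236° + T_D cos 27.2° = 0.
        ΣF_y = 69.2 sin 341° + 827 sin 86° + T_C sin 236° + T_D sin 27.2° = 0.
The known terms sum to (123.1, 802.5) N, so -0.5592 T_C + 0.8894 T_D = -123.1 and -0.8290 T_C + 0.4571 T_D = -802.5.
Solving simultaneously: T_C = 1365 N, T_D = 719.6 N.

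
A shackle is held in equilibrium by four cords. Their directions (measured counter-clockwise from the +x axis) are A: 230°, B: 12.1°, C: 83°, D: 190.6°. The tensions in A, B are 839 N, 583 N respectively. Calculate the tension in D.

Resolve: ΣF_x = 839 cos 230° + 583 cos 12.1° + T_C cos 83° + T_D cos 190.6° = 0.
        ΣF_y = 839 sin 230° + 583 sin 12.1° + T_C sin 83° + T_D sin 190.6° = 0.
The known terms sum to (30.75, -520.5) N, so 0.1219 T_C − 0.9829 T_D = -30.75 and 0.9925 T_C − 0.1840 T_D = 520.5.
Solving simultaneously: T_C = 542.7 N, T_D = 98.57 N.

T_D ≈ 98.6 N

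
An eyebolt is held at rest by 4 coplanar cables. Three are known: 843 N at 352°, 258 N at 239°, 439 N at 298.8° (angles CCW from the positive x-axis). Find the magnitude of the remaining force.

Sum the known components: ΣF_x = 913.4 N, ΣF_y = -723.2 N.
For equilibrium the remaining force must supply (−ΣF_x, −ΣF_y) = (-913.4, 723.2) N.
Magnitude = √((-913.4)² + (723.2)²) = 1165 N; direction = atan2(723.2, -913.4) = 141.6°.

F ≈ 1170 N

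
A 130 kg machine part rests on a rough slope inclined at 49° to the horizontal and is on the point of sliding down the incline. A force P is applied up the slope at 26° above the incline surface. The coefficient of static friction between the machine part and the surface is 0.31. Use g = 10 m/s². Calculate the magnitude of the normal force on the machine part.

On the verge of sliding down the incline, friction equals μN and acts up the slope.
Perpendicular: N + P sin 26° = W cos 49° = 852.9 N.
Along incline: P cos 26° + μN = W sin 49° with W sin 49° = 981.1 N.
Solving the pair for P and N: P = 939.5 N, N = 441 N (and f = μN = 136.7 N).

N ≈ 441 N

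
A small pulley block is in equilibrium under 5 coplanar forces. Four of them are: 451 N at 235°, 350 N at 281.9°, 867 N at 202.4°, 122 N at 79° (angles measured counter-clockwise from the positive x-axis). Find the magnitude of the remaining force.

F ≈ 1330 N

Sum the known components: ΣF_x = -964.8 N, ΣF_y = -922.5 N.
For equilibrium the remaining force must supply (−ΣF_x, −ΣF_y) = (964.8, 922.5) N.
Magnitude = √((964.8)² + (922.5)²) = 1335 N; direction = atan2(922.5, 964.8) = 43.7°.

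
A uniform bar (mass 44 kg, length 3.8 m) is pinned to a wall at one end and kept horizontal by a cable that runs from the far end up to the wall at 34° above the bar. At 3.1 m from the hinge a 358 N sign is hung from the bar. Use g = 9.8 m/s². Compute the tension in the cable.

T ≈ 908 N

Take torques about the hinge: T sin 34° · 3.8 = 44×9.8×1.9 + 358×3.1 = 1929.1 N·m.
So T = 1929.1 / (0.5592 × 3.8) = 907.83 N.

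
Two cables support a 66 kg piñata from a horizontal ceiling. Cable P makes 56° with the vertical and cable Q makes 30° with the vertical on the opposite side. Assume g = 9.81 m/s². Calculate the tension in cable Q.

T_Q ≈ 538 N

Angles from the horizontal: cable P is 90° − 56° = 34°, cable Q is 90° − 30° = 60°.
Weight W = 66 × 9.81 = 647.5 N acts straight down.
Horizontal: T_P cos 34° = T_Q cos 60°  →  T_P = 0.6031 T_Q.
Vertical: T_P sin 34° + T_Q sin 60° = 647.5.
Substituting the horizontal relation into the vertical equation gives 1.203 T_Q = 647.5, so T_Q = 538.1 N.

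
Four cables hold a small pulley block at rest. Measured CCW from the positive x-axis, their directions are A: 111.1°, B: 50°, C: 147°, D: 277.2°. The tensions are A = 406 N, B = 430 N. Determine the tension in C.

T_C ≈ 285 N

Resolve: ΣF_x = 406 cos 111.1° + 430 cos 50° + T_C cos 147° + T_D cos 277.2° = 0.
        ΣF_y = 406 sin 111.1° + 430 sin 50° + T_C sin 147° + T_D sin 277.2° = 0.
The known terms sum to (130.2, 708.2) N, so -0.8387 T_C + 0.1253 T_D = -130.2 and 0.5446 T_C − 0.9921 T_D = -708.2.
Solving simultaneously: T_C = 285.4 N, T_D = 870.5 N.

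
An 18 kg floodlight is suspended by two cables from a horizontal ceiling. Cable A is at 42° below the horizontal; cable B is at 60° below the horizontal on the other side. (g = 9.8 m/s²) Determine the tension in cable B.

T_B ≈ 134 N

Weight W = 18 × 9.8 = 176.4 N acts straight down.
Horizontal: T_A cos 42° = T_B cos 60°  →  T_A = 0.6728 T_B.
Vertical: T_A sin 42° + T_B sin 60° = 176.4.
Substituting the horizontal relation into the vertical equation gives 1.316 T_B = 176.4, so T_B = 134 N.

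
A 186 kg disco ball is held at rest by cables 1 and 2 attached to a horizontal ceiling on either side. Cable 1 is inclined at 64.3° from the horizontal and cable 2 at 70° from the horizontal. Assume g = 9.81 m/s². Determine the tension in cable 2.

Weight W = 186 × 9.81 = 1825 N acts straight down.
Horizontal: T_1 cos 64.3° = T_2 cos 70°  →  T_1 = 0.7887 T_2.
Vertical: T_1 sin 64.3° + T_2 sin 70° = 1825.
Substituting the horizontal relation into the vertical equation gives 1.65 T_2 = 1825, so T_2 = 1106 N.

T_2 ≈ 1110 N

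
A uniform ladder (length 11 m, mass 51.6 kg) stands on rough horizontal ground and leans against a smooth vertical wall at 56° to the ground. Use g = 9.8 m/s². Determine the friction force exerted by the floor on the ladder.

f ≈ 171 N

Torques about the foot: N_wall · 11 sin 56° = 51.6×9.8×5.5 cos 56° → N_wall = 170.54 N.
ΣF_x = 0: f_floor = N_wall = 170.54 N.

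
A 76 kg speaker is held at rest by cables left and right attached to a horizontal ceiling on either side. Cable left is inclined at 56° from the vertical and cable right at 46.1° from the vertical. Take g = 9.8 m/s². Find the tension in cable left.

Angles from the horizontal: cable left is 90° − 56° = 34°, cable right is 90° − 46.1° = 43.9°.
Weight W = 76 × 9.8 = 744.8 N acts straight down.
Horizontal: T_left cos 34° = T_right cos 43.9°  →  T_right = 1.151 T_left.
Vertical: T_left sin 34° + T_right sin 43.9° = 744.8.
Substituting the horizontal relation into the vertical equation gives 1.357 T_left = 744.8, so T_left = 548.9 N.

T_left ≈ 549 N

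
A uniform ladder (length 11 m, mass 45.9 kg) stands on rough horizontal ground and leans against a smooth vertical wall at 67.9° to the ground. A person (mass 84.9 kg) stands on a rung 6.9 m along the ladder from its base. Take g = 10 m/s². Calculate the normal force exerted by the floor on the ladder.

N_floor ≈ 1310 N

ΣF_y = 0: N_floor = 45.9×10 + 84.9×10 = 1308 N.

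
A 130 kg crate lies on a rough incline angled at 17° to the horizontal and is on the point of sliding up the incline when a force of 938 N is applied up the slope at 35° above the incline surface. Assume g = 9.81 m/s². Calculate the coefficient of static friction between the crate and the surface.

μ ≈ 0.580

On the verge of sliding up the incline, friction is at its maximum μN and acts down the slope.
Perpendicular to incline: N = W cos 17° − P sin 35° = 1220 − 538 = 681.6 N.
Along incline: P cos 35° − μN = W sin 17° → μ = −(W sin 17° − P cos 35°) / N = 0.5803.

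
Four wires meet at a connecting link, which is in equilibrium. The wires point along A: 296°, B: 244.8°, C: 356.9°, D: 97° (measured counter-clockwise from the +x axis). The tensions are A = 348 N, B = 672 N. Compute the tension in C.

Resolve: ΣF_x = 348 cos 296° + 672 cos 244.8° + T_C cos 356.9° + T_D cos 97° = 0.
        ΣF_y = 348 sin 296° + 672 sin 244.8° + T_C sin 356.9° + T_D sin 97° = 0.
The known terms sum to (-133.6, -920.8) N, so 0.9985 T_C − 0.1219 T_D = 133.6 and -0.0541 T_C + 0.9925 T_D = 920.8.
Solving simultaneously: T_C = 248.6 N, T_D = 941.3 N.

T_C ≈ 249 N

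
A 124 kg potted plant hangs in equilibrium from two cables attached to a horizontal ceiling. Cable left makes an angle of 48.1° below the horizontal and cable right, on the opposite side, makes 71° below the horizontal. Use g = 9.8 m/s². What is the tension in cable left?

Weight W = 124 × 9.8 = 1215 N acts straight down.
Horizontal: T_left cos 48.1° = T_right cos 71°  →  T_right = 2.051 T_left.
Vertical: T_left sin 48.1° + T_right sin 71° = 1215.
Substituting the horizontal relation into the vertical equation gives 2.684 T_left = 1215, so T_left = 452.8 N.

T_left ≈ 453 N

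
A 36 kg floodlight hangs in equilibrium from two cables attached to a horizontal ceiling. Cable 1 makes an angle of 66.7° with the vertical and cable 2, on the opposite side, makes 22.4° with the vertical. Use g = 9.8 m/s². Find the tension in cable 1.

T_1 ≈ 134 N

Angles from the horizontal: cable 1 is 90° − 66.7° = 23.3°, cable 2 is 90° − 22.4° = 67.6°.
Weight W = 36 × 9.8 = 352.8 N acts straight down.
Horizontal: T_1 cos 23.3° = T_2 cos 67.6°  →  T_2 = 2.41 T_1.
Vertical: T_1 sin 23.3° + T_2 sin 67.6° = 352.8.
Substituting the horizontal relation into the vertical equation gives 2.624 T_1 = 352.8, so T_1 = 134.5 N.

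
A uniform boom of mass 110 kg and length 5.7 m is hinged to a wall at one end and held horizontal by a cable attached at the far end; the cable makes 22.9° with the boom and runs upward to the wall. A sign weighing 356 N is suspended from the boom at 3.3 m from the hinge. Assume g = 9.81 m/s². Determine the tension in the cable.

T ≈ 1920 N

Take torques about the hinge: T sin 22.9° · 5.7 = 110×9.81×2.85 + 356×3.3 = 4250.2 N·m.
So T = 4250.2 / (0.3891 × 5.7) = 1916.2 N.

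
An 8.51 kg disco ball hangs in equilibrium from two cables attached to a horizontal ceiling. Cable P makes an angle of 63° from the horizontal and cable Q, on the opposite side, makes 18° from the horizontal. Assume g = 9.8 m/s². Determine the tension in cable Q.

Weight W = 8.51 × 9.8 = 83.4 N acts straight down.
Horizontal: T_P cos 63° = T_Q cos 18°  →  T_P = 2.095 T_Q.
Vertical: T_P sin 63° + T_Q sin 18° = 83.4.
Substituting the horizontal relation into the vertical equation gives 2.176 T_Q = 83.4, so T_Q = 38.33 N.

T_Q ≈ 38.3 N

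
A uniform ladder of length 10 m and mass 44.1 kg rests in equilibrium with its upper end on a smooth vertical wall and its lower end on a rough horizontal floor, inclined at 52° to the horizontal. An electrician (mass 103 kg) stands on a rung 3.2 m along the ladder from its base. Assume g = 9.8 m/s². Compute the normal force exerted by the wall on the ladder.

Torques about the foot: N_wall · 10 sin 52° = 44.1×9.8×5 cos 52° + 103×9.8×3.2 cos 52° → N_wall = 421.19 N.

N_wall ≈ 421 N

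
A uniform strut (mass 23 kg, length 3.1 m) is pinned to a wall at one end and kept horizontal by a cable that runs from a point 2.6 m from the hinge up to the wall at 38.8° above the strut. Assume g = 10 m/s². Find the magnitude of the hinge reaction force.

Take torques about the hinge: T sin 38.8° · 2.6 = 23×10×1.55 = 356.5 N·m.
So T = 356.5 / (0.6266 × 2.6) = 218.82 N.
ΣF_x = 0: H_x = T cos 38.8° = 170.54 N.
ΣF_y = 0: H_y = (23×10) − T sin 38.8° = 230 − 137.12 = 92.885 N.
|H| = √(H_x² + H_y²) = √((170.54)² + (92.885)²) = 194.19 N.

|H| ≈ 194 N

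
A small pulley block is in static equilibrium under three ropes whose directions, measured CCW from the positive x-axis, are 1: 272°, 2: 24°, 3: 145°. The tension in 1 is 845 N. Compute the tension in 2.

Resolve: ΣF_x = 845 cos 272° + T_2 cos 24° + T_3 cos 145° = 0.
        ΣF_y = 845 sin 272° + T_2 sin 24° + T_3 sin 145° = 0.
The known terms sum to (29.49, -844.5) N, so 0.9135 T_2 − 0.8192 T_3 = -29.49 and 0.4067 T_2 + 0.5736 T_3 = 844.5.
Solving simultaneously: T_2 = 787.3 N, T_3 = 914 N.

T_2 ≈ 787 N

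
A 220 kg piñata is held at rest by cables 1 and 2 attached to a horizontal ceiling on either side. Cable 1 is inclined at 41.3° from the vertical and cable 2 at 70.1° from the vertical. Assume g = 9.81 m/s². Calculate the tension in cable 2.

T_2 ≈ 1530 N

Angles from the horizontal: cable 1 is 90° − 41.3° = 48.7°, cable 2 is 90° − 70.1° = 19.9°.
Weight W = 220 × 9.81 = 2158 N acts straight down.
Horizontal: T_1 cos 48.7° = T_2 cos 19.9°  →  T_1 = 1.425 T_2.
Vertical: T_1 sin 48.7° + T_2 sin 19.9° = 2158.
Substituting the horizontal relation into the vertical equation gives 1.411 T_2 = 2158, so T_2 = 1530 N.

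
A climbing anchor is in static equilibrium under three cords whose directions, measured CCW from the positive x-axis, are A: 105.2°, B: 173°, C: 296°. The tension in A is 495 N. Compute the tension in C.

Resolve: ΣF_x = 495 cos 105.2° + T_B cos 173° + T_C cos 296° = 0.
        ΣF_y = 495 sin 105.2° + T_B sin 173° + T_C sin 296° = 0.
The known terms sum to (-129.8, 477.7) N, so -0.9925 T_B + 0.4384 T_C = 129.8 and 0.1219 T_B − 0.8988 T_C = -477.7.
Solving simultaneously: T_B = 110.6 N, T_C = 546.5 N.

T_C ≈ 546 N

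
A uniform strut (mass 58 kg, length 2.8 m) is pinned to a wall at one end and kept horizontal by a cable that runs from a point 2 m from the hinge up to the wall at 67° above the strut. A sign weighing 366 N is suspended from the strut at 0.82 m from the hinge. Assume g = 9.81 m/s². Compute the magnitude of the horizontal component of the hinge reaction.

H_x ≈ 233 N

Take torques about the hinge: T sin 67° · 2 = 58×9.81×1.4 + 366×0.82 = 1096.7 N·m.
So T = 1096.7 / (0.9205 × 2) = 595.7 N.
ΣF_x = 0: H_x = T cos 67° = 232.76 N.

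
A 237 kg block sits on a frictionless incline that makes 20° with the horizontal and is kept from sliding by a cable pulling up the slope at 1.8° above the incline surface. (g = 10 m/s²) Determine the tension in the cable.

Take axes along and perpendicular to the incline. Weight components: W sin 20° = 810.6 N down-slope, W cos 20° = 2227 N into the surface.
Along incline: T cos 1.8° = W sin 20° → T = 811 N.
Perpendicular: N = W cos 20° − T sin 1.8° = 2202 N.

T ≈ 811 N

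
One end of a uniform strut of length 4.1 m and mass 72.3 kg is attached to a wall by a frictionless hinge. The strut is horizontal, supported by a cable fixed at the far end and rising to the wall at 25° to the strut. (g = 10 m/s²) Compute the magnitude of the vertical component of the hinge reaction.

Take torques about the hinge: T sin 25° · 4.1 = 72.3×10×2.05 = 1482.1 N·m.
So T = 1482.1 / (0.4226 × 4.1) = 855.38 N.
ΣF_y = 0: H_y = (72.3×10) − T sin 25° = 723 − 361.5 = 361.5 N.

|H_y| ≈ 362 N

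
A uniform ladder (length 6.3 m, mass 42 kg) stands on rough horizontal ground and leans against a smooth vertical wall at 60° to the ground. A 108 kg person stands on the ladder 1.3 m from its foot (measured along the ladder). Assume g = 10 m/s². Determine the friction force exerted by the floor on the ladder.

f ≈ 250 N

Torques about the foot: N_wall · 6.3 sin 60° = 42×10×3.15 cos 60° + 108×10×1.3 cos 60° → N_wall = 249.91 N.
ΣF_x = 0: f_floor = N_wall = 249.91 N.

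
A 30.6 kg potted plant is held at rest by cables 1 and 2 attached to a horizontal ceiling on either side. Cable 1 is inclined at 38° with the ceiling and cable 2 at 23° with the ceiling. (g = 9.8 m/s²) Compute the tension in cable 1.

T_1 ≈ 316 N

Weight W = 30.6 × 9.8 = 299.9 N acts straight down.
Horizontal: T_1 cos 38° = T_2 cos 23°  →  T_2 = 0.8561 T_1.
Vertical: T_1 sin 38° + T_2 sin 23° = 299.9.
Substituting the horizontal relation into the vertical equation gives 0.9502 T_1 = 299.9, so T_1 = 315.6 N.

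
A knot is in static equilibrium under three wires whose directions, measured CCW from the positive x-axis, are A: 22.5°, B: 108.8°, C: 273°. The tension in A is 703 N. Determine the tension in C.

Resolve: ΣF_x = 703 cos 22.5° + T_B cos 108.8° + T_C cos 273° = 0.
        ΣF_y = 703 sin 22.5° + T_B sin 108.8° + T_C sin 273° = 0.
The known terms sum to (649.5, 269) N, so -0.3223 T_B + 0.0523 T_C = -649.5 and 0.9466 T_B − 0.9986 T_C = -269.
Solving simultaneously: T_B = 2434 N, T_C = 2577 N.

T_C ≈ 2580 N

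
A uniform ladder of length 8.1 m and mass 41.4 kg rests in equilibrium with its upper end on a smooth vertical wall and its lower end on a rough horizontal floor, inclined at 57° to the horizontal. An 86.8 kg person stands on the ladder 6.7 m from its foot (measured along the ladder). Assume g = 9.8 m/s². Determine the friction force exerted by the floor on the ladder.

f ≈ 589 N

Torques about the foot: N_wall · 8.1 sin 57° = 41.4×9.8×4.05 cos 57° + 86.8×9.8×6.7 cos 57° → N_wall = 588.67 N.
ΣF_x = 0: f_floor = N_wall = 588.67 N.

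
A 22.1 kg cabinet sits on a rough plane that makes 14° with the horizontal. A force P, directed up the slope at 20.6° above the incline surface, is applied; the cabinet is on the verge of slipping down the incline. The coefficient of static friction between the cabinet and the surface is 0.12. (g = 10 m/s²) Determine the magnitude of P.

On the verge of sliding down the incline, friction equals μN and acts up the slope.
Perpendicular: N + P sin 20.6° = W cos 14° = 214.4 N.
Along incline: P cos 20.6° + μN = W sin 14° with W sin 14° = 53.46 N.
Solving the pair for P and N: P = 31.03 N, N = 203.5 N (and f = μN = 24.42 N).

P ≈ 31 N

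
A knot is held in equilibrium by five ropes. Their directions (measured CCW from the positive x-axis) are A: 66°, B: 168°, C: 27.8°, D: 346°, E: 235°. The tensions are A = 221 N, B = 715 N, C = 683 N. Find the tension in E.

Resolve: ΣF_x = 221 cos 66° + 715 cos 168° + 683 cos 27.8° + T_D cos 346° + T_E cos 235° = 0.
        ΣF_y = 221 sin 66° + 715 sin 168° + 683 sin 27.8° + T_D sin 346° + T_E sin 235° = 0.
The known terms sum to (-5.318, 669.1) N, so 0.9703 T_D − 0.5736 T_E = 5.318 and -0.2419 T_D − 0.8192 T_E = -669.1.
Solving simultaneously: T_D = 415.7 N, T_E = 694 N.

T_E ≈ 694 N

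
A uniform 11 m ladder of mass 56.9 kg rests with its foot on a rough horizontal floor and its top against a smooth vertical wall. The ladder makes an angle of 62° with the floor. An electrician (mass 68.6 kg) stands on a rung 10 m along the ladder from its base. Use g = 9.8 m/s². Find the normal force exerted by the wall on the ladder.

Torques about the foot: N_wall · 11 sin 62° = 56.9×9.8×5.5 cos 62° + 68.6×9.8×10 cos 62° → N_wall = 473.21 N.

N_wall ≈ 473 N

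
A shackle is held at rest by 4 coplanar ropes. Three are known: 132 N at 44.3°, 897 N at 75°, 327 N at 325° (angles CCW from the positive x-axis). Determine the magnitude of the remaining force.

F ≈ 974 N

Sum the known components: ΣF_x = 594.5 N, ΣF_y = 771.1 N.
For equilibrium the remaining force must supply (−ΣF_x, −ΣF_y) = (-594.5, -771.1) N.
Magnitude = √((-594.5)² + (-771.1)²) = 973.6 N; direction = atan2(-771.1, -594.5) = 232.4°.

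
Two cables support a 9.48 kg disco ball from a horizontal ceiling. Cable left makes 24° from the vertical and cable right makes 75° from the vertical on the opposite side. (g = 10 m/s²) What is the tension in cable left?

T_left ≈ 92.7 N

Angles from the horizontal: cable left is 90° − 24° = 66°, cable right is 90° − 75° = 15°.
Weight W = 9.48 × 10 = 94.8 N acts straight down.
Horizontal: T_left cos 66° = T_right cos 15°  →  T_right = 0.4211 T_left.
Vertical: T_left sin 66° + T_right sin 15° = 94.8.
Substituting the horizontal relation into the vertical equation gives 1.023 T_left = 94.8, so T_left = 92.71 N.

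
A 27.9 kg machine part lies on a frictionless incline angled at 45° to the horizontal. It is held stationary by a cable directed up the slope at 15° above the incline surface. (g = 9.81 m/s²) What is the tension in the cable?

T ≈ 200 N

Take axes along and perpendicular to the incline. Weight components: W sin 45° = 193.5 N down-slope, W cos 45° = 193.5 N into the surface.
Along incline: T cos 15° = W sin 45° → T = 200.4 N.
Perpendicular: N = W cos 45° − T sin 15° = 141.7 N.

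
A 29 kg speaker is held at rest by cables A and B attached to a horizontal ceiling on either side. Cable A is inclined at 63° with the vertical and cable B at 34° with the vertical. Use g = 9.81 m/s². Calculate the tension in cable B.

Angles from the horizontal: cable A is 90° − 63° = 27°, cable B is 90° − 34° = 56°.
Weight W = 29 × 9.81 = 284.5 N acts straight down.
Horizontal: T_A cos 27° = T_B cos 56°  →  T_A = 0.6276 T_B.
Vertical: T_A sin 27° + T_B sin 56° = 284.5.
Substituting the horizontal relation into the vertical equation gives 1.114 T_B = 284.5, so T_B = 255.4 N.

T_B ≈ 255 N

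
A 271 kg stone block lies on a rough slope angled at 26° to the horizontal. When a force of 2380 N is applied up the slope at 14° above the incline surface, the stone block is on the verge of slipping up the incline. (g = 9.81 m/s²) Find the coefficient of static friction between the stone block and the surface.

On the verge of sliding up the incline, friction is at its maximum μN and acts down the slope.
Perpendicular to incline: N = W cos 26° − P sin 14° = 2389 − 575.8 = 1814 N.
Along incline: P cos 14° − μN = W sin 26° → μ = −(W sin 26° − P cos 14°) / N = 0.6307.

μ ≈ 0.631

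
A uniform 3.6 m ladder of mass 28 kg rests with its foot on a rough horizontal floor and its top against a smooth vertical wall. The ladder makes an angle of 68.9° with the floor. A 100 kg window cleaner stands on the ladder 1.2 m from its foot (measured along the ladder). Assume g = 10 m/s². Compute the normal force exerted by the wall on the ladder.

Torques about the foot: N_wall · 3.6 sin 68.9° = 28×10×1.8 cos 68.9° + 100×10×1.2 cos 68.9° → N_wall = 182.64 N.

N_wall ≈ 183 N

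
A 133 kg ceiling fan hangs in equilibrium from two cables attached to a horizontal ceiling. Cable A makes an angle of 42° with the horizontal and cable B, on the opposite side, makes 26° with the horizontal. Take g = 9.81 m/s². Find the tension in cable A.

T_A ≈ 1260 N

Weight W = 133 × 9.81 = 1305 N acts straight down.
Horizontal: T_A cos 42° = T_B cos 26°  →  T_B = 0.8268 T_A.
Vertical: T_A sin 42° + T_B sin 26° = 1305.
Substituting the horizontal relation into the vertical equation gives 1.032 T_A = 1305, so T_A = 1265 N.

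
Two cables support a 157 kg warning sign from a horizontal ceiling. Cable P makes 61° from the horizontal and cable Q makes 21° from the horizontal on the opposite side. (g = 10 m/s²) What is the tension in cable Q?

Weight W = 157 × 10 = 1570 N acts straight down.
Horizontal: T_P cos 61° = T_Q cos 21°  →  T_P = 1.926 T_Q.
Vertical: T_P sin 61° + T_Q sin 21° = 1570.
Substituting the horizontal relation into the vertical equation gives 2.043 T_Q = 1570, so T_Q = 768.6 N.

T_Q ≈ 769 N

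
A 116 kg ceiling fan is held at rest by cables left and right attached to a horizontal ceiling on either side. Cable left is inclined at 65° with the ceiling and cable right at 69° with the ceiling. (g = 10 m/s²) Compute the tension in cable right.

Weight W = 116 × 10 = 1160 N acts straight down.
Horizontal: T_left cos 65° = T_right cos 69°  →  T_left = 0.848 T_right.
Vertical: T_left sin 65° + T_right sin 69° = 1160.
Substituting the horizontal relation into the vertical equation gives 1.702 T_right = 1160, so T_right = 681.5 N.

T_right ≈ 682 N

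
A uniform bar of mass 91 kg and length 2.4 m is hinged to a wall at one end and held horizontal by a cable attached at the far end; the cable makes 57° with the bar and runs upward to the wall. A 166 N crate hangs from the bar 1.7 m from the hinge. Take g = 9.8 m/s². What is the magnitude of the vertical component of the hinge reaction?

Take torques about the hinge: T sin 57° · 2.4 = 91×9.8×1.2 + 166×1.7 = 1352.4 N·m.
So T = 1352.4 / (0.8387 × 2.4) = 671.88 N.
ΣF_y = 0: H_y = (91×9.8 + 166) − T sin 57° = 1057.8 − 563.48 = 494.32 N.

|H_y| ≈ 494 N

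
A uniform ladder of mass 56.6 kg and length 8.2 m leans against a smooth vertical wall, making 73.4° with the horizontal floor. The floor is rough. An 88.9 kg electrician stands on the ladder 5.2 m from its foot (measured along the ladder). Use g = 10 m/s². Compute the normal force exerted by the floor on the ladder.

ΣF_y = 0: N_floor = 56.6×10 + 88.9×10 = 1455 N.

N_floor ≈ 1460 N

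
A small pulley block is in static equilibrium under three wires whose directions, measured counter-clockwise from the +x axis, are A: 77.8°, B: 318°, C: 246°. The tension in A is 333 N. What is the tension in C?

T_C ≈ 304 N

Resolve: ΣF_x = 333 cos 77.8° + T_B cos 318° + T_C cos 246° = 0.
        ΣF_y = 333 sin 77.8° + T_B sin 318° + T_C sin 246° = 0.
The known terms sum to (70.37, 325.5) N, so 0.7431 T_B − 0.4067 T_C = -70.37 and -0.6691 T_B − 0.9135 T_C = -325.5.
Solving simultaneously: T_B = 71.60 N, T_C = 303.8 N.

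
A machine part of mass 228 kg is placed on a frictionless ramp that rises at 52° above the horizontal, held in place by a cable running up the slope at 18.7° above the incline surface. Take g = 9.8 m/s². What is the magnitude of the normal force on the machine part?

Take axes along and perpendicular to the incline. Weight components: W sin 52° = 1761 N down-slope, W cos 52° = 1376 N into the surface.
Along incline: T cos 18.7° = W sin 52° → T = 1859 N.
Perpendicular: N = W cos 52° − T sin 18.7° = 779.7 N.

N ≈ 780 N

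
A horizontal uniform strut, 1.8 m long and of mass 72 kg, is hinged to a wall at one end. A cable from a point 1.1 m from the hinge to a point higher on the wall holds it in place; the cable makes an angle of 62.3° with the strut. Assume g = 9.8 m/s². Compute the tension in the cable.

T ≈ 652 N

Take torques about the hinge: T sin 62.3° · 1.1 = 72×9.8×0.9 = 635.04 N·m.
So T = 635.04 / (0.8854 × 1.1) = 652.04 N.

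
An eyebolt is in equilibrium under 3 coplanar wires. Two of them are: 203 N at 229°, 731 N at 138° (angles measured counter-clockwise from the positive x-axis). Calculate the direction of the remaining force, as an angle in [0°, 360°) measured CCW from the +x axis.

Sum the known components: ΣF_x = -676.4 N, ΣF_y = 335.9 N.
For equilibrium the remaining force must supply (−ΣF_x, −ΣF_y) = (676.4, -335.9) N.
Magnitude = √((676.4)² + (-335.9)²) = 755.2 N; direction = atan2(-335.9, 676.4) = 333.6°.

θ ≈ 334°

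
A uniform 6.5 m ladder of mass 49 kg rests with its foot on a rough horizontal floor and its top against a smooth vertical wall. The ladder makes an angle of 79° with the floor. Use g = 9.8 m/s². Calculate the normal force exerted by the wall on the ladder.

N_wall ≈ 46.7 N

Torques about the foot: N_wall · 6.5 sin 79° = 49×9.8×3.25 cos 79° → N_wall = 46.671 N.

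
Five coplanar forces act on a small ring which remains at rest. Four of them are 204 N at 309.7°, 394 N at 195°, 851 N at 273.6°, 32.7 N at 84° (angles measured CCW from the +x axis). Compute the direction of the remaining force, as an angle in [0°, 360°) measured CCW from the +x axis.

θ ≈ 79.8°

Sum the known components: ΣF_x = -193.4 N, ΣF_y = -1076 N.
For equilibrium the remaining force must supply (−ΣF_x, −ΣF_y) = (193.4, 1076) N.
Magnitude = √((193.4)² + (1076)²) = 1093 N; direction = atan2(1076, 193.4) = 79.8°.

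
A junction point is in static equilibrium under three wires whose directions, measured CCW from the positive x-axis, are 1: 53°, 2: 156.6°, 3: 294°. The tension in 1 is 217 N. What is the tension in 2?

Resolve: ΣF_x = 217 cos 53° + T_2 cos 156.6° + T_3 cos 294° = 0.
        ΣF_y = 217 sin 53° + T_2 sin 156.6° + T_3 sin 294° = 0.
The known terms sum to (130.6, 173.3) N, so -0.9178 T_2 + 0.4067 T_3 = -130.6 and 0.3971 T_2 − 0.9135 T_3 = -173.3.
Solving simultaneously: T_2 = 280.4 N, T_3 = 311.6 N.

T_2 ≈ 280 N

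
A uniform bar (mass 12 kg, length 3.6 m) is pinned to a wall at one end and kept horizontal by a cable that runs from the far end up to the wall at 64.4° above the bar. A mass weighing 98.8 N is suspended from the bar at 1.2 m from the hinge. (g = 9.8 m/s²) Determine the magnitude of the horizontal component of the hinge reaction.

H_x ≈ 44 N

Take torques about the hinge: T sin 64.4° · 3.6 = 12×9.8×1.8 + 98.8×1.2 = 330.24 N·m.
So T = 330.24 / (0.9018 × 3.6) = 101.72 N.
ΣF_x = 0: H_x = T cos 64.4° = 43.951 N.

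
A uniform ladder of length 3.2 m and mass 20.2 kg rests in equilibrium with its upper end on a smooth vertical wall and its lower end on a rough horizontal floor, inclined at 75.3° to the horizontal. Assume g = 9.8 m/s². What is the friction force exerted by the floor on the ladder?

Torques about the foot: N_wall · 3.2 sin 75.3° = 20.2×9.8×1.6 cos 75.3° → N_wall = 25.967 N.
ΣF_x = 0: f_floor = N_wall = 25.967 N.

f ≈ 26 N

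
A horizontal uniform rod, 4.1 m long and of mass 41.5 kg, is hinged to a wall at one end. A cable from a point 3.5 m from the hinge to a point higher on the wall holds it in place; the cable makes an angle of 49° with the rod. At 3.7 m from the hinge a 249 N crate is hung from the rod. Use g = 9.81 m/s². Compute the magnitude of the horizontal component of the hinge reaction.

Take torques about the hinge: T sin 49° · 3.5 = 41.5×9.81×2.05 + 249×3.7 = 1755.9 N·m.
So T = 1755.9 / (0.7547 × 3.5) = 664.73 N.
ΣF_x = 0: H_x = T cos 49° = 436.11 N.

H_x ≈ 436 N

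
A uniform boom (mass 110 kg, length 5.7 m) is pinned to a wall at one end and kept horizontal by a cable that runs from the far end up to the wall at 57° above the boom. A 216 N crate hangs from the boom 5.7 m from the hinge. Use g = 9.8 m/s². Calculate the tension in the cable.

Take torques about the hinge: T sin 57° · 5.7 = 110×9.8×2.85 + 216×5.7 = 4303.5 N·m.
So T = 4303.5 / (0.8387 × 5.7) = 900.23 N.

T ≈ 900 N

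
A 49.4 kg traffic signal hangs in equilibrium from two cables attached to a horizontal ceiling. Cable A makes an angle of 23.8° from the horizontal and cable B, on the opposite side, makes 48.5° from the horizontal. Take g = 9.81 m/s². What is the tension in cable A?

Weight W = 49.4 × 9.81 = 484.6 N acts straight down.
Horizontal: T_A cos 23.8° = T_B cos 48.5°  →  T_B = 1.381 T_A.
Vertical: T_A sin 23.8° + T_B sin 48.5° = 484.6.
Substituting the horizontal relation into the vertical equation gives 1.438 T_A = 484.6, so T_A = 337.1 N.

T_A ≈ 337 N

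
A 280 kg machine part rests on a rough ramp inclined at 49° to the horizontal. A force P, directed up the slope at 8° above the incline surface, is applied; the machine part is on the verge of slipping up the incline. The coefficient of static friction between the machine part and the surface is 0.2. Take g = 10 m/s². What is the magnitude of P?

On the verge of sliding up the incline, friction equals μN and acts down the slope.
Perpendicular: N + P sin 8° = W cos 49° = 1837 N.
Along incline: P cos 8° = W sin 49° + μN  with W sin 49° = 2113 N.
Solving the pair for P and N: P = 2436 N, N = 1498 N (and f = μN = 299.6 N).

P ≈ 2440 N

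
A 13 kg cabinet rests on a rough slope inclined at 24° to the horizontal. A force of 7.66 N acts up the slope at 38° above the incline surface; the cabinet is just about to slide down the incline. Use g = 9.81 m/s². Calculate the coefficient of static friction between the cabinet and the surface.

μ ≈ 0.410

On the verge of sliding down the incline, friction is at its maximum μN and acts up the slope.
Perpendicular to incline: N = W cos 24° − P sin 38° = 116.5 − 4.716 = 111.8 N.
Along incline: P cos 38° + μN = W sin 24° → μ = (W sin 24° − P cos 38°) / N = 0.41.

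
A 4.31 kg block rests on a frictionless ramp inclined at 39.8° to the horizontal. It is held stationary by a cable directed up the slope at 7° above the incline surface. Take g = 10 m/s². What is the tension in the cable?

T ≈ 27.8 N

Take axes along and perpendicular to the incline. Weight components: W sin 39.8° = 27.59 N down-slope, W cos 39.8° = 33.11 N into the surface.
Along incline: T cos 7° = W sin 39.8° → T = 27.8 N.
Perpendicular: N = W cos 39.8° − T sin 7° = 29.73 N.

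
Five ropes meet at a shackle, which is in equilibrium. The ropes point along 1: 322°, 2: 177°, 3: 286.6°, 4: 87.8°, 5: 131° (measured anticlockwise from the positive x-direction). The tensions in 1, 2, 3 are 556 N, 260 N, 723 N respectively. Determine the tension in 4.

Resolve: ΣF_x = 556 cos 322° + 260 cos 177° + 723 cos 286.6° + T_4 cos 87.8° + T_5 cos 131° = 0.
        ΣF_y = 556 sin 322° + 260 sin 177° + 723 sin 286.6° + T_4 sin 87.8° + T_5 sin 131° = 0.
The known terms sum to (385, -1022) N, so 0.0384 T_4 − 0.6561 T_5 = -385 and 0.9993 T_4 + 0.7547 T_5 = 1022.
Solving simultaneously: T_4 = 554.5 N, T_5 = 619.4 N.

T_4 ≈ 555 N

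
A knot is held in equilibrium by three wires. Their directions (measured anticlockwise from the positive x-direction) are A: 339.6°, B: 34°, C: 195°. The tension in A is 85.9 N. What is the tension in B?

Resolve: ΣF_x = 85.9 cos 339.6° + T_B cos 34° + T_C cos 195° = 0.
        ΣF_y = 85.9 sin 339.6° + T_B sin 34° + T_C sin 195° = 0.
The known terms sum to (80.51, -29.94) N, so 0.8290 T_B − 0.9659 T_C = -80.51 and 0.5592 T_B − 0.2588 T_C = 29.94.
Solving simultaneously: T_B = 152.8 N, T_C = 214.5 N.

T_B ≈ 153 N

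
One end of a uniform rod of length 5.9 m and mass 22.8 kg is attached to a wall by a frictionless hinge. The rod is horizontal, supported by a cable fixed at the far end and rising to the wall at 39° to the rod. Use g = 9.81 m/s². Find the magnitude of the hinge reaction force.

Take torques about the hinge: T sin 39° · 5.9 = 22.8×9.81×2.95 = 659.82 N·m.
So T = 659.82 / (0.6293 × 5.9) = 177.71 N.
ΣF_x = 0: H_x = T cos 39° = 138.1 N.
ΣF_y = 0: H_y = (22.8×9.81) − T sin 39° = 223.67 − 111.83 = 111.83 N.
|H| = √(H_x² + H_y²) = √((138.1)² + (111.83)²) = 177.71 N.

|H| ≈ 178 N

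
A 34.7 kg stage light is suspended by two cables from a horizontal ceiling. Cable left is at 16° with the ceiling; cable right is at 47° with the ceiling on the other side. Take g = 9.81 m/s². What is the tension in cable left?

Weight W = 34.7 × 9.81 = 340.4 N acts straight down.
Horizontal: T_left cos 16° = T_right cos 47°  →  T_right = 1.409 T_left.
Vertical: T_left sin 16° + T_right sin 47° = 340.4.
Substituting the horizontal relation into the vertical equation gives 1.306 T_left = 340.4, so T_left = 260.6 N.

T_left ≈ 261 N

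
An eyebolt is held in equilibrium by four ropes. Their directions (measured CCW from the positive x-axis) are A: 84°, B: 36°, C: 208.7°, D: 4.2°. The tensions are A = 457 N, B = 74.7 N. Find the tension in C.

T_C ≈ 1180 N

Resolve: ΣF_x = 457 cos 84° + 74.7 cos 36° + T_C cos 208.7° + T_D cos 4.2° = 0.
        ΣF_y = 457 sin 84° + 74.7 sin 36° + T_C sin 208.7° + T_D sin 4.2° = 0.
The known terms sum to (108.2, 498.4) N, so -0.8771 T_C + 0.9973 T_D = -108.2 and -0.4802 T_C + 0.0732 T_D = -498.4.
Solving simultaneously: T_C = 1180 N, T_D = 928.9 N.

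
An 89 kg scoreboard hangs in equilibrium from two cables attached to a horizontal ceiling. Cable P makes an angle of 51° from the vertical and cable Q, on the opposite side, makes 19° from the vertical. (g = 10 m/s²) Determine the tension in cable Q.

Angles from the horizontal: cable P is 90° − 51° = 39°, cable Q is 90° − 19° = 71°.
Weight W = 89 × 10 = 890 N acts straight down.
Horizontal: T_P cos 39° = T_Q cos 71°  →  T_P = 0.4189 T_Q.
Vertical: T_P sin 39° + T_Q sin 71° = 890.
Substituting the horizontal relation into the vertical equation gives 1.209 T_Q = 890, so T_Q = 736 N.

T_Q ≈ 736 N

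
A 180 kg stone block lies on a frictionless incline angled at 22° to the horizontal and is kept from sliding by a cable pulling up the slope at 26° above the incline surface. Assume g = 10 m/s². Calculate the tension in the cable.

Take axes along and perpendicular to the incline. Weight components: W sin 22° = 674.3 N down-slope, W cos 22° = 1669 N into the surface.
Along incline: T cos 26° = W sin 22° → T = 750.2 N.
Perpendicular: N = W cos 22° − T sin 26° = 1340 N.

T ≈ 750 N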